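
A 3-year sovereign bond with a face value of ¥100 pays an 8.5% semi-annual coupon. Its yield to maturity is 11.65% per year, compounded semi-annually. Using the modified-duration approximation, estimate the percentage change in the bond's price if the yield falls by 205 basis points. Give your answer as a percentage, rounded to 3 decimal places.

Periodic yield y = 0.05825. Modified duration first:
  t   CF        PV=CF/(1+0.05825)^t    t·PV
  1         4.25         4.0161         4.0161
  2         4.25         3.7950         7.5900
  3         4.25         3.5861        10.7583
  4         4.25         3.3887        13.5549
  5         4.25         3.2022        16.0110
  6       104.25        74.2243       445.3461
  Σ                     92.2124       497.2764
P = 92.2124; D_Mac = 5.39272 half-year periods = 2.69636 yrs; D_mod = 2.69636/(1+0.05825) = 2.54794 yrs.
ΔP/P ≈ -D_mod · Δy = -2.54794 × (-0.0205) = +0.052233 = +5.2233%.

+5.223%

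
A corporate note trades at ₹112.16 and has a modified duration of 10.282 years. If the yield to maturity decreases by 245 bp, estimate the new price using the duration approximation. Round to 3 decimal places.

Duration approximation: ΔP/P ≈ -D_mod · Δy = -10.282 × (-0.0245) = +0.251909.
New price ≈ 112.16 × (1 + 0.251909) = 140.41411344.

₹140.414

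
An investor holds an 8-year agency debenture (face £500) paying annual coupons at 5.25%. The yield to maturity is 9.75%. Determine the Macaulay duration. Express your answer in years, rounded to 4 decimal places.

Periodic yield y = 0.0975. Discount each cash flow and weight by its year:
  t   CF        PV=CF/(1+0.0975)^t    t·PV
  1        26.25        23.9180        23.9180
  2        26.25        21.7932        43.5863
  3        26.25        19.8571        59.5713
  4        26.25        18.0930        72.3721
  5        26.25        16.4857        82.4284
  6        26.25        15.0211        90.1267
  7        26.25        13.6867        95.8066
  8       526.25       250.0091     2,000.0731
  Σ                    378.8639     2,467.8825
Price P = Σ PV = 378.8639.
Macaulay duration = Σ(t·PV) / P = 2,467.8825 / 378.8639 = 6.51390 years.

6.5139 years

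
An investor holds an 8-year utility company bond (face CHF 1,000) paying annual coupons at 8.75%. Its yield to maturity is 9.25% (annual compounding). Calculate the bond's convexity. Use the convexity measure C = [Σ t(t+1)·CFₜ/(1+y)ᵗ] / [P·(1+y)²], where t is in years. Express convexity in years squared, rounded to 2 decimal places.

With y = 0.0925:
  t   CF        PV=CF/(1+0.0925)^t    t·PV        t(t+1)·PV
  1        87.50        80.0915        80.0915         160.1831
  2        87.50        73.3103       146.6207         439.8620
  3        87.50        67.1033       201.3098         805.2393
  4        87.50        61.4218       245.6870       1,228.4352
  5        87.50        56.2213       281.1065       1,686.6388
  6        87.50        51.4611       308.7668       2,161.3678
  7        87.50        47.1040       329.7281       2,637.8249
  8     1,087.50       535.8678     4,286.9428      38,582.4851
  Σ                    972.5812     5,880.2532      47,702.0361
P = 972.5812.
Convexity = Σ t(t+1)·PV / [P·(1+y)²] = 47,702.0361 / (972.5812 × 1.193556) = 41.09303.

41.09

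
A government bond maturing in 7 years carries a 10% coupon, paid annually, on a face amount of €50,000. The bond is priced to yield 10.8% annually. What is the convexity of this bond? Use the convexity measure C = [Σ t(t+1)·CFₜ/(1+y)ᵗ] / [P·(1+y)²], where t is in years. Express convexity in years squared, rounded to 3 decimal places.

31.320

With y = 0.108:
  t   CF        PV=CF/(1+0.108)^t    t·PV        t(t+1)·PV
  1     5,000.00     4,512.6354     4,512.6354       9,025.2708
  2     5,000.00     4,072.7756     8,145.5512      24,436.6537
  3     5,000.00     3,675.7903    11,027.3708      44,109.4832
  4     5,000.00     3,317.5002    13,270.0010      66,350.0048
  5     5,000.00     2,994.1338    14,970.6689      89,824.0137
  6     5,000.00     2,702.2868    16,213.7209     113,496.0462
  7    55,000.00    26,827.7572   187,794.3002   1,502,354.4017
  Σ                 48,102.8793   255,934.2484   1,849,595.8739
P = 48,102.8793.
Convexity = Σ t(t+1)·PV / [P·(1+y)²] = 1,849,595.8739 / (48,102.8793 × 1.227664) = 31.32032.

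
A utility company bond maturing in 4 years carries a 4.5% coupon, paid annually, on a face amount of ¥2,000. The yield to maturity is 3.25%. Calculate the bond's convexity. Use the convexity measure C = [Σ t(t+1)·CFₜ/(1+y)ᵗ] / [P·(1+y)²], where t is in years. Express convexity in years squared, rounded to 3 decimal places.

With y = 0.0325:
  t   CF        PV=CF/(1+0.0325)^t    t·PV        t(t+1)·PV
  1        90.00        87.1671        87.1671         174.3341
  2        90.00        84.4233       168.8466         506.5399
  3        90.00        81.7659       245.2978         981.1910
  4     2,090.00     1,839.0183     7,356.0731      36,780.3655
  Σ                  2,092.3746     7,857.3846      38,442.4305
P = 2,092.3746.
Convexity = Σ t(t+1)·PV / [P·(1+y)²] = 38,442.4305 / (2,092.3746 × 1.066056) = 17.23421.

17.234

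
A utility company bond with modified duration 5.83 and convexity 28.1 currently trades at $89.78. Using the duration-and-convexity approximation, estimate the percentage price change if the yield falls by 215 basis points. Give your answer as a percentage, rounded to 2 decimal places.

Duration effect: -D_mod·Δy = -5.83 × (-0.0215) = +0.125345
Convexity effect: ½·C·(Δy)² = 0.5 × 28.1 × (-0.0215)² = +0.0064946125
ΔP/P ≈ +0.125345 + 0.0064946125 = +0.1318396125
= +13.18396125%.

+13.18%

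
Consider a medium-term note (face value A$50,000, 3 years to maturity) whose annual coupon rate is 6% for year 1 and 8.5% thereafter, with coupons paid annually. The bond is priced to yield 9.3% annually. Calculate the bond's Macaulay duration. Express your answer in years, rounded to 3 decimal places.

2.811 years

Periodic yield y = 0.093. Discount each cash flow and weight by its year:
  t   CF        PV=CF/(1+0.093)^t    t·PV
  1     3,000.00     2,744.7392     2,744.7392
  2     4,250.00     3,557.5303     7,115.0606
  3    54,250.00    41,546.9605   124,640.8814
  Σ                 47,849.2300   134,500.6812
Price P = Σ PV = 47,849.2300.
Macaulay duration = Σ(t·PV) / P = 134,500.6812 / 47,849.2300 = 2.81093 years.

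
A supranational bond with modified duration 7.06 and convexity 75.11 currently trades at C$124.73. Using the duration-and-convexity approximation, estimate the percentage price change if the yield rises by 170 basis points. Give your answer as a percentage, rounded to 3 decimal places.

Duration effect: -D_mod·Δy = -7.06 × (+0.017) = -0.120020
Convexity effect: ½·C·(Δy)² = 0.5 × 75.11 × (0.017)² = +0.010853395
ΔP/P ≈ -0.120020 + 0.010853395 = -0.109166605
= -10.9166605%.

-10.917%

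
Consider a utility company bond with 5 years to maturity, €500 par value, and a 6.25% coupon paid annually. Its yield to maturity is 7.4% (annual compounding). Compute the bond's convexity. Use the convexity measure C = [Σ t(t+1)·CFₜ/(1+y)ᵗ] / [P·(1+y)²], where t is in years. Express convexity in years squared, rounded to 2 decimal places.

With y = 0.074:
  t   CF        PV=CF/(1+0.074)^t    t·PV        t(t+1)·PV
  1        31.25        29.0968        29.0968          58.1937
  2        31.25        27.0920        54.1840         162.5521
  3        31.25        25.2253        75.6760         302.7042
  4        31.25        23.4873        93.9492         469.7458
  5       531.25       371.7727     1,858.8637      11,153.1820
  Σ                    476.6742     2,111.7698      12,146.3778
P = 476.6742.
Convexity = Σ t(t+1)·PV / [P·(1+y)²] = 12,146.3778 / (476.6742 × 1.153476) = 22.09106.

22.09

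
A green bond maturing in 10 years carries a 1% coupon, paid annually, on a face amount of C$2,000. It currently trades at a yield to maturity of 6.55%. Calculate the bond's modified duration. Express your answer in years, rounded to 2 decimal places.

Periodic yield y = 0.0655. First find Macaulay duration:
  t   CF        PV=CF/(1+0.0655)^t    t·PV
  1        20.00        18.7705        18.7705
  2        20.00        17.6166        35.2333
  3        20.00        16.5337        49.6011
  4        20.00        15.5173        62.0692
  5        20.00        14.5634        72.8170
  6        20.00        13.6681        82.0088
  7        20.00        12.8279        89.7954
  8        20.00        12.0393        96.3146
  9        20.00        11.2992       101.6931
  10    2,020.00     1,071.0675    10,710.6747
  Σ                  1,203.9036    11,318.9776
P = 1,203.9036; Macaulay duration = 11,318.9776 / 1,203.9036 = 9.40190 years.
Modified duration = D_Mac / (1 + y) = 9.40190 / 1.0655 = 8.82393 years.

8.82 years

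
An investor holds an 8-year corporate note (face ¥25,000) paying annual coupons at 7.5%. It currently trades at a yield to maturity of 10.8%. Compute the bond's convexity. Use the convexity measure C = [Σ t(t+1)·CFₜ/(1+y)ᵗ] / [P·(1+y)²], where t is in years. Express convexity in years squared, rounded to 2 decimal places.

40.61

With y = 0.108:
  t   CF        PV=CF/(1+0.108)^t    t·PV        t(t+1)·PV
  1     1,875.00     1,692.2383     1,692.2383       3,384.4765
  2     1,875.00     1,527.2909     3,054.5817       9,163.7451
  3     1,875.00     1,378.4213     4,135.2640      16,541.0562
  4     1,875.00     1,244.0626     4,976.2504      24,881.2518
  5     1,875.00     1,122.8002     5,614.0009      33,684.0051
  6     1,875.00     1,013.3576     6,080.1453      42,561.0173
  7     1,875.00       914.5826     6,402.0784      51,216.6273
  8    26,875.00    11,831.2434    94,649.9474     851,849.5263
  Σ                 20,723.9968   126,604.5063   1,033,281.7057
P = 20,723.9968.
Convexity = Σ t(t+1)·PV / [P·(1+y)²] = 1,033,281.7057 / (20,723.9968 × 1.227664) = 40.61306.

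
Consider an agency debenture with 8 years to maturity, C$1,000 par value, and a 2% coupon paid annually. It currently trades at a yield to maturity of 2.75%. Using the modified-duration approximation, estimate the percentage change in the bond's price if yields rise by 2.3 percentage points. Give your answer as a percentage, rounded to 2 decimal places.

-16.69%

Periodic yield y = 0.0275. Modified duration first:
  t   CF        PV=CF/(1+0.0275)^t    t·PV
  1        20.00        19.4647        19.4647
  2        20.00        18.9438        37.8875
  3        20.00        18.4368        55.3103
  4        20.00        17.9433        71.7733
  5        20.00        17.4631        87.3154
  6        20.00        16.9957       101.9742
  7        20.00        16.5408       115.7858
  8     1,020.00       821.0045     6,568.0358
  Σ                    946.7926     7,057.5470
P = 946.7926; D_Mac = 7.45416 yrs; D_mod = 7.45416/(1+0.0275) = 7.25466 yrs.
ΔP/P ≈ -D_mod · Δy = -7.25466 × (+0.023) = -0.166857 = -16.6857%.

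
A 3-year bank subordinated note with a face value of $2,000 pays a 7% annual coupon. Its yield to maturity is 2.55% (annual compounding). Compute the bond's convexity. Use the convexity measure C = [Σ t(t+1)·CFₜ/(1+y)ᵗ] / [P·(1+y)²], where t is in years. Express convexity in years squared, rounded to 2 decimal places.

10.50

With y = 0.0255:
  t   CF        PV=CF/(1+0.0255)^t    t·PV        t(t+1)·PV
  1       140.00       136.5188       136.5188         273.0375
  2       140.00       133.1241       266.2482         798.7446
  3     2,140.00     1,984.2975     5,952.8924      23,811.5697
  Σ                  2,253.9404     6,355.6594      24,883.3519
P = 2,253.9404.
Convexity = Σ t(t+1)·PV / [P·(1+y)²] = 24,883.3519 / (2,253.9404 × 1.051650) = 10.49772.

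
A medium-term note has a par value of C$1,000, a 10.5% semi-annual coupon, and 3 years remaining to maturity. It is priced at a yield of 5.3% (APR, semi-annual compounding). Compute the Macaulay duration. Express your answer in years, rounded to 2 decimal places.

Periodic yield y = 0.0265. Discount each cash flow and weight by its period:
  t   CF        PV=CF/(1+0.0265)^t    t·PV
  1        52.50        51.1447        51.1447
  2        52.50        49.8243        99.6486
  3        52.50        48.5381       145.6142
  4        52.50        47.2850       189.1400
  5        52.50        46.0643       230.3215
  6     1,052.50       899.6392     5,397.8353
  Σ                  1,142.4956     6,113.7044
Price P = Σ PV = 1,142.4956.
Macaulay duration = Σ(t·PV) / P = 6,113.7044 / 1,142.4956 = 5.35118 half-year periods.
In years: 5.35118 / 2 = 2.67559 years.

2.68 years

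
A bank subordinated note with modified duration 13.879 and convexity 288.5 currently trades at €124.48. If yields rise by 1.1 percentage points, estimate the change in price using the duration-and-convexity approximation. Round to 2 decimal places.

-€16.83

Duration effect: -D_mod·Δy = -13.879 × (+0.011) = -0.152669
Convexity effect: ½·C·(Δy)² = 0.5 × 288.5 × (0.011)² = +0.01745425
ΔP/P ≈ -0.152669 + 0.01745425 = -0.13521475
ΔP ≈ 124.48 × (-0.13521475) = -16.83153208.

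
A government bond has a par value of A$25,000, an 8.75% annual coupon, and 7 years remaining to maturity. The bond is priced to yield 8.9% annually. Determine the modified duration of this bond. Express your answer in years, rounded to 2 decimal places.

5.06 years

Periodic yield y = 0.089. First find Macaulay duration:
  t   CF        PV=CF/(1+0.089)^t    t·PV
  1     2,187.50     2,008.7236     2,008.7236
  2     2,187.50     1,844.5579     3,689.1159
  3     2,187.50     1,693.8089     5,081.4268
  4     2,187.50     1,555.3801     6,221.5205
  5     2,187.50     1,428.2646     7,141.3228
  6     2,187.50     1,311.5377     7,869.2263
  7    27,187.50    14,968.3564   104,778.4950
  Σ                 24,810.6293   136,789.8309
P = 24,810.6293; Macaulay duration = 136,789.8309 / 24,810.6293 = 5.51336 years.
Modified duration = D_Mac / (1 + y) = 5.51336 / 1.089 = 5.06277 years.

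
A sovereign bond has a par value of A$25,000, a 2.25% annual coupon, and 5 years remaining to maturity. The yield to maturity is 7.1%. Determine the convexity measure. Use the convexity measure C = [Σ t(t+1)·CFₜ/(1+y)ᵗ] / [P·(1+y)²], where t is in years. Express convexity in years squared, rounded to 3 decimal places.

With y = 0.071:
  t   CF        PV=CF/(1+0.071)^t    t·PV        t(t+1)·PV
  1       562.50       525.2101       525.2101       1,050.4202
  2       562.50       490.3922       980.7845       2,942.3534
  3       562.50       457.8826     1,373.6477       5,494.5909
  4       562.50       427.5281     1,710.1123       8,550.5616
  5    25,562.50    18,140.7806    90,703.9031     544,223.4184
  Σ                 20,041.7936    95,293.6577     562,261.3444
P = 20,041.7936.
Convexity = Σ t(t+1)·PV / [P·(1+y)²] = 562,261.3444 / (20,041.7936 × 1.147041) = 24.45810.

24.458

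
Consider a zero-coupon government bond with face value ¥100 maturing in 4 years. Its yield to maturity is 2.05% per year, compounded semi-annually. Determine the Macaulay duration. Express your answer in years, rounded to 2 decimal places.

4.00 years

A zero-coupon bond has a single cash flow at maturity, so its Macaulay duration equals its maturity: 4 years.
(Equivalently: 8 semi-annual periods ÷ 2 = 4 years.)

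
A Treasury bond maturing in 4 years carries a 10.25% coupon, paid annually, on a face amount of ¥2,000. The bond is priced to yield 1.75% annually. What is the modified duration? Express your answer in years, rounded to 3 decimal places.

Periodic yield y = 0.0175. First find Macaulay duration:
  t   CF        PV=CF/(1+0.0175)^t    t·PV
  1       205.00       201.4742       201.4742
  2       205.00       198.0090       396.0181
  3       205.00       194.6035       583.8104
  4     2,205.00     2,057.1735     8,228.6940
  Σ                  2,651.2602     9,409.9968
P = 2,651.2602; Macaulay duration = 9,409.9968 / 2,651.2602 = 3.54925 years.
Modified duration = D_Mac / (1 + y) = 3.54925 / 1.0175 = 3.48821 years.

3.488 years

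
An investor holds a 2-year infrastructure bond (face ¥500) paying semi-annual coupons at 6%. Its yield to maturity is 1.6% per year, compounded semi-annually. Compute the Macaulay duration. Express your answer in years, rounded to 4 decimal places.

Periodic yield y = 0.008. Discount each cash flow and weight by its period:
  t   CF        PV=CF/(1+0.008)^t    t·PV
  1        15.00        14.8810        14.8810
  2        15.00        14.7628        29.5257
  3        15.00        14.6457        43.9371
  4       515.00       498.8444     1,995.3776
  Σ                    543.1339     2,083.7213
Price P = Σ PV = 543.1339.
Macaulay duration = Σ(t·PV) / P = 2,083.7213 / 543.1339 = 3.83648 half-year periods.
In years: 3.83648 / 2 = 1.91824 years.

1.9182 years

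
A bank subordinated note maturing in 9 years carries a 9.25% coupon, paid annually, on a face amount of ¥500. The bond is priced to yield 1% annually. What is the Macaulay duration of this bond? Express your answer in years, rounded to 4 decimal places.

Periodic yield y = 0.01. Discount each cash flow and weight by its year:
  t   CF        PV=CF/(1+0.01)^t    t·PV
  1        46.25        45.7921        45.7921
  2        46.25        45.3387        90.6774
  3        46.25        44.8898       134.6694
  4        46.25        44.4453       177.7814
  5        46.25        44.0053       220.0264
  6        46.25        43.5696       261.4176
  7        46.25        43.1382       301.9675
  8        46.25        42.7111       341.6888
  9       546.25       499.4581     4,495.1232
  Σ                    853.3482     6,069.1436
Price P = Σ PV = 853.3482.
Macaulay duration = Σ(t·PV) / P = 6,069.1436 / 853.3482 = 7.11215 years.

7.1122 years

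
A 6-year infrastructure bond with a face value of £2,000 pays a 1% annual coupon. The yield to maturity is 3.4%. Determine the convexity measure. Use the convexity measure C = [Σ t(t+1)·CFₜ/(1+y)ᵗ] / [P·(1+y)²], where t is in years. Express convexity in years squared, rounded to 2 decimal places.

37.90

With y = 0.034:
  t   CF        PV=CF/(1+0.034)^t    t·PV        t(t+1)·PV
  1        20.00        19.3424        19.3424          38.6847
  2        20.00        18.7063        37.4127         112.2381
  3        20.00        18.0912        54.2737         217.0949
  4        20.00        17.4964        69.9855         349.9273
  5        20.00        16.9210        84.6052         507.6315
  6     2,020.00     1,652.8298     9,916.9789      69,418.8520
  Σ                  1,743.3872    10,182.5983      70,644.4285
P = 1,743.3872.
Convexity = Σ t(t+1)·PV / [P·(1+y)²] = 70,644.4285 / (1,743.3872 × 1.069156) = 37.90033.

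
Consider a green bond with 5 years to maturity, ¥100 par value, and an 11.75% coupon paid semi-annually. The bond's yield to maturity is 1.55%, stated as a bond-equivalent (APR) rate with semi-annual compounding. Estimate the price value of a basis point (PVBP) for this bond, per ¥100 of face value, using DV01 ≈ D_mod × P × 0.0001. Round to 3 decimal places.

Periodic yield y = 0.00775.
  t   CF        PV=CF/(1+0.00775)^t    t·PV
  1        5.875         5.8298         5.8298
  2        5.875         5.7850        11.5700
  3        5.875         5.7405        17.2215
  4        5.875         5.6963        22.7854
  5        5.875         5.6525        28.2627
  6        5.875         5.6091        33.6544
  7        5.875         5.5659        38.9616
  8        5.875         5.5231        44.1851
  9        5.875         5.4807        49.3259
  10     105.875        98.0089       980.0886
  Σ                    148.8919     1,231.8850
P = 148.8919; D_Mac = 8.27369 half-year periods = 4.13684 yrs; D_mod = 4.10503 yrs.
DV01 ≈ 4.10503 × 148.8919 × 0.0001 = 0.061121.

¥0.061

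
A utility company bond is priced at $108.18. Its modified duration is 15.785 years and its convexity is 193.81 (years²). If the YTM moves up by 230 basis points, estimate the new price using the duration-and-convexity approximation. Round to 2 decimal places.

$74.45

Duration effect: -D_mod·Δy = -15.785 × (+0.023) = -0.363055
Convexity effect: ½·C·(Δy)² = 0.5 × 193.81 × (0.023)² = +0.051262745
ΔP/P ≈ -0.363055 + 0.051262745 = -0.311792255
New price ≈ 108.18 × (1 - 0.311792255) = 74.4503138541.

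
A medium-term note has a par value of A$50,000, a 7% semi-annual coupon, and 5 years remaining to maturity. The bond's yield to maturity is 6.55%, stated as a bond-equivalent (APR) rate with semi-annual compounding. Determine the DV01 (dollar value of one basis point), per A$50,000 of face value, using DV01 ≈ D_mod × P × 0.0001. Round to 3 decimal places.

Periodic yield y = 0.03275.
  t   CF        PV=CF/(1+0.03275)^t    t·PV
  1     1,750.00     1,694.5050     1,694.5050
  2     1,750.00     1,640.7698     3,281.5395
  3     1,750.00     1,588.7386     4,766.2157
  4     1,750.00     1,538.3574     6,153.4294
  5     1,750.00     1,489.5738     7,447.8691
  6     1,750.00     1,442.3373     8,654.0236
  7     1,750.00     1,396.5987     9,776.1907
  8     1,750.00     1,352.3105    10,818.4840
  9     1,750.00     1,309.4268    11,784.8409
  10   51,750.00    37,493.7015   374,937.0151
  Σ                 50,946.3192   439,314.1131
P = 50,946.3192; D_Mac = 8.62308 half-year periods = 4.31154 yrs; D_mod = 4.17481 yrs.
DV01 ≈ 4.17481 × 50,946.3192 × 0.0001 = 21.269141.

A$21.269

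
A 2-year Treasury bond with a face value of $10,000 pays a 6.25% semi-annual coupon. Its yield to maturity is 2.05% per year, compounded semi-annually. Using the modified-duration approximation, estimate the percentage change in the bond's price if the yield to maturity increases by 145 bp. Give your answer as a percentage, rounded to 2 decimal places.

Periodic yield y = 0.01025. Modified duration first:
  t   CF        PV=CF/(1+0.01025)^t    t·PV
  1       312.50       309.3294       309.3294
  2       312.50       306.1909       612.3818
  3       312.50       303.0843       909.2529
  4    10,312.50     9,900.3039    39,601.2155
  Σ                 10,818.9085    41,432.1796
P = 10,818.9085; D_Mac = 3.82961 half-year periods = 1.91480 yrs; D_mod = 1.91480/(1+0.01025) = 1.89538 yrs.
ΔP/P ≈ -D_mod · Δy = -1.89538 × (+0.0145) = -0.027483 = -2.7483%.

-2.75%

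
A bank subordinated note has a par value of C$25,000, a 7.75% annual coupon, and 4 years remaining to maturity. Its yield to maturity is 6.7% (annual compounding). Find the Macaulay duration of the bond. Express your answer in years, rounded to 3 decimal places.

3.597 years

Periodic yield y = 0.067. Discount each cash flow and weight by its year:
  t   CF        PV=CF/(1+0.067)^t    t·PV
  1     1,937.50     1,815.8388     1,815.8388
  2     1,937.50     1,701.8171     3,403.6341
  3     1,937.50     1,594.9551     4,784.8652
  4    26,937.50    20,782.5871    83,130.3485
  Σ                 25,895.1980    93,134.6866
Price P = Σ PV = 25,895.1980.
Macaulay duration = Σ(t·PV) / P = 93,134.6866 / 25,895.1980 = 3.59660 years.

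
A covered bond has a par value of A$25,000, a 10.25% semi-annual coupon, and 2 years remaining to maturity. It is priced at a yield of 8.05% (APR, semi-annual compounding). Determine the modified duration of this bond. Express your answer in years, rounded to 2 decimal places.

Periodic yield y = 0.04025. First find Macaulay duration:
  t   CF        PV=CF/(1+0.04025)^t    t·PV
  1     1,281.25     1,231.6751     1,231.6751
  2     1,281.25     1,184.0183     2,368.0367
  3     1,281.25     1,138.2056     3,414.6167
  4    26,281.25    22,443.7343    89,774.9374
  Σ                 25,997.6333    96,789.2659
P = 25,997.6333; Macaulay duration = 96,789.2659 / 25,997.6333 = 3.72300 half-year periods = 1.86150 years.
Modified duration = D_Mac / (1 + y) = 1.86150 / 1.04025 = 1.78948 years.

1.79 years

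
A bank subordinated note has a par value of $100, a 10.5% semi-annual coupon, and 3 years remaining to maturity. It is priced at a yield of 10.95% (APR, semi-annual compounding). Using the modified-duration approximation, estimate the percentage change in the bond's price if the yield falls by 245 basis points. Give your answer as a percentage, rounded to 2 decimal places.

+6.15%

Periodic yield y = 0.05475. Modified duration first:
  t   CF        PV=CF/(1+0.05475)^t    t·PV
  1         5.25         4.9775         4.9775
  2         5.25         4.7191         9.4382
  3         5.25         4.4742        13.4225
  4         5.25         4.2419        16.9676
  5         5.25         4.0217        20.1086
  6       105.25        76.4407       458.6445
  Σ                     98.8751       523.5588
P = 98.8751; D_Mac = 5.29515 half-year periods = 2.64758 yrs; D_mod = 2.64758/(1+0.05475) = 2.51015 yrs.
ΔP/P ≈ -D_mod · Δy = -2.51015 × (-0.0245) = +0.061499 = +6.1499%.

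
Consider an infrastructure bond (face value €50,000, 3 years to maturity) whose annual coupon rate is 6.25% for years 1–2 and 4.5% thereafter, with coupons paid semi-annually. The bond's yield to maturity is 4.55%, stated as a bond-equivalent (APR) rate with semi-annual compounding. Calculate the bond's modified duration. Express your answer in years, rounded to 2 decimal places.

2.73 years

Periodic yield y = 0.02275. First find Macaulay duration:
  t   CF        PV=CF/(1+0.02275)^t    t·PV
  1     1,562.50     1,527.7438     1,527.7438
  2     1,562.50     1,493.7608     2,987.5215
  3     1,562.50     1,460.5336     4,381.6009
  4     1,562.50     1,428.0456     5,712.1824
  5     1,125.00     1,005.3218     5,026.6088
  6    51,125.00    44,670.0452   268,020.2712
  Σ                 51,585.4508   287,655.9287
P = 51,585.4508; Macaulay duration = 287,655.9287 / 51,585.4508 = 5.57630 half-year periods = 2.78815 years.
Modified duration = D_Mac / (1 + y) = 2.78815 / 1.02275 = 2.72613 years.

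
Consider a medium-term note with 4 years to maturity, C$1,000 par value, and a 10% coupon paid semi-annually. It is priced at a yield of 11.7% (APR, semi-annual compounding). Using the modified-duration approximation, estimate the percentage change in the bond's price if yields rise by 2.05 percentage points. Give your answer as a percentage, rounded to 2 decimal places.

-6.53%

Periodic yield y = 0.0585. Modified duration first:
  t   CF        PV=CF/(1+0.0585)^t    t·PV
  1        50.00        47.2367        47.2367
  2        50.00        44.6260        89.2521
  3        50.00        42.1597       126.4791
  4        50.00        39.8297       159.3186
  5        50.00        37.6284       188.1420
  6        50.00        35.5488       213.2927
  7        50.00        33.5841       235.0888
  8     1,050.00       666.2886     5,330.3090
  Σ                    946.9020     6,389.1190
P = 946.9020; D_Mac = 6.74739 half-year periods = 3.37370 yrs; D_mod = 3.37370/(1+0.0585) = 3.18724 yrs.
ΔP/P ≈ -D_mod · Δy = -3.18724 × (+0.0205) = -0.065338 = -6.5338%.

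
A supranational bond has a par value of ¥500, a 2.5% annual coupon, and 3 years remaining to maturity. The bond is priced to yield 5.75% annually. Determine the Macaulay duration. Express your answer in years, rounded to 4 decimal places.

Periodic yield y = 0.0575. Discount each cash flow and weight by its year:
  t   CF        PV=CF/(1+0.0575)^t    t·PV
  1        12.50        11.8203        11.8203
  2        12.50        11.1776        22.3552
  3       512.50       433.3639     1,300.0917
  Σ                    456.3619     1,334.2673
Price P = Σ PV = 456.3619.
Macaulay duration = Σ(t·PV) / P = 1,334.2673 / 456.3619 = 2.92370 years.

2.9237 years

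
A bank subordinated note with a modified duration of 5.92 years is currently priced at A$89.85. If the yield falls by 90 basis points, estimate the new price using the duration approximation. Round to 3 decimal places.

Duration approximation: ΔP/P ≈ -D_mod · Δy = -5.92 × (-0.009) = +0.053280.
New price ≈ 89.85 × (1 + 0.053280) = 94.637208.

A$94.637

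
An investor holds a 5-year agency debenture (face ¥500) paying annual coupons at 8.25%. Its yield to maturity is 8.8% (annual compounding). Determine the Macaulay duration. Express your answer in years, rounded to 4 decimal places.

Periodic yield y = 0.088. Discount each cash flow and weight by its year:
  t   CF        PV=CF/(1+0.088)^t    t·PV
  1        41.25        37.9136        37.9136
  2        41.25        34.8471        69.6941
  3        41.25        32.0285        96.0856
  4        41.25        29.4380       117.7520
  5       541.25       355.0205     1,775.1025
  Σ                    489.2477     2,096.5479
Price P = Σ PV = 489.2477.
Macaulay duration = Σ(t·PV) / P = 2,096.5479 / 489.2477 = 4.28525 years.

4.2852 years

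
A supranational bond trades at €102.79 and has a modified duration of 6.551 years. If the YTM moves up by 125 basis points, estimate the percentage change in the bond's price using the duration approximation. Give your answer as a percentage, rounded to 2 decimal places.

-8.19%

Duration approximation: ΔP/P ≈ -D_mod · Δy = -6.551 × (+0.0125) = -0.0818875.
As a percentage: -8.18875%.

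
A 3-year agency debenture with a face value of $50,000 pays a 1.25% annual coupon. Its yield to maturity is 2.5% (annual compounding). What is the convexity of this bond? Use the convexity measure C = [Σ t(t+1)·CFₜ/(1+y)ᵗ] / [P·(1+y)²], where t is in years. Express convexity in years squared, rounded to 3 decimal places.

With y = 0.025:
  t   CF        PV=CF/(1+0.025)^t    t·PV        t(t+1)·PV
  1       625.00       609.7561       609.7561       1,219.5122
  2       625.00       594.8840     1,189.7680       3,569.3040
  3    50,625.00    47,010.3452   141,031.0355     564,124.1421
  Σ                 48,214.9853   142,830.5596     568,912.9583
P = 48,214.9853.
Convexity = Σ t(t+1)·PV / [P·(1+y)²] = 568,912.9583 / (48,214.9853 × 1.050625) = 11.23094.

11.231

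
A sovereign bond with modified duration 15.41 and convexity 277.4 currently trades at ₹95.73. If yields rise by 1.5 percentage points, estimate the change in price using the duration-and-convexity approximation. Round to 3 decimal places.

Duration effect: -D_mod·Δy = -15.41 × (+0.015) = -0.231150
Convexity effect: ½·C·(Δy)² = 0.5 × 277.4 × (0.015)² = +0.0312075
ΔP/P ≈ -0.231150 + 0.0312075 = -0.1999425
ΔP ≈ 95.73 × (-0.1999425) = -19.140495525.

-₹19.140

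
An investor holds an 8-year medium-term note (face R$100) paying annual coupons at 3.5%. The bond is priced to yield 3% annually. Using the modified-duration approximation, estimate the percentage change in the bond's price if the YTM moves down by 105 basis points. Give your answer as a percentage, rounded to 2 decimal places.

Periodic yield y = 0.03. Modified duration first:
  t   CF        PV=CF/(1+0.03)^t    t·PV
  1         3.50         3.3981         3.3981
  2         3.50         3.2991         6.5982
  3         3.50         3.2030         9.6090
  4         3.50         3.1097        12.4388
  5         3.50         3.0191        15.0957
  6         3.50         2.9312        17.5872
  7         3.50         2.8458        19.9207
  8       103.50        81.7039       653.6308
  Σ                    103.5098       738.2784
P = 103.5098; D_Mac = 7.13245 yrs; D_mod = 7.13245/(1+0.03) = 6.92471 yrs.
ΔP/P ≈ -D_mod · Δy = -6.92471 × (-0.0105) = +0.072709 = +7.2709%.

+7.27%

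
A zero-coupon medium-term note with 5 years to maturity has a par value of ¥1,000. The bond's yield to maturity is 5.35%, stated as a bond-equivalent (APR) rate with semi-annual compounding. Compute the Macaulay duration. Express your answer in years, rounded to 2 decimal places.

A zero-coupon bond has a single cash flow at maturity, so its Macaulay duration equals its maturity: 5 years.
(Equivalently: 10 semi-annual periods ÷ 2 = 5 years.)

5.00 years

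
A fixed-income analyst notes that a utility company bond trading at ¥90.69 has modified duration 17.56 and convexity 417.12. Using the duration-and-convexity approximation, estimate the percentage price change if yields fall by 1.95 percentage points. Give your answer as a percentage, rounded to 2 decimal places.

Duration effect: -D_mod·Δy = -17.56 × (-0.0195) = +0.342420
Convexity effect: ½·C·(Δy)² = 0.5 × 417.12 × (-0.0195)² = +0.07930494
ΔP/P ≈ +0.342420 + 0.07930494 = +0.42172494
= +42.172494%.

+42.17%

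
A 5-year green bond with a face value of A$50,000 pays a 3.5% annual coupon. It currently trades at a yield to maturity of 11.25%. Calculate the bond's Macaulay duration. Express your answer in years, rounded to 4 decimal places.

4.6025 years

Periodic yield y = 0.1125. Discount each cash flow and weight by its year:
  t   CF        PV=CF/(1+0.1125)^t    t·PV
  1     1,750.00     1,573.0337     1,573.0337
  2     1,750.00     1,413.9629     2,827.9258
  3     1,750.00     1,270.9779     3,812.9336
  4     1,750.00     1,142.4520     4,569.8081
  5    51,750.00    30,367.5850   151,837.9250
  Σ                 35,768.0115   164,621.6262
Price P = Σ PV = 35,768.0115.
Macaulay duration = Σ(t·PV) / P = 164,621.6262 / 35,768.0115 = 4.60248 years.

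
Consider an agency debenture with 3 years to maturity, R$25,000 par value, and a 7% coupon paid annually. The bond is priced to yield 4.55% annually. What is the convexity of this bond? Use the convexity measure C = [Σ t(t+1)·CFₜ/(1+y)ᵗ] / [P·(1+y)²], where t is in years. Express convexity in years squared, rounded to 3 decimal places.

With y = 0.0455:
  t   CF        PV=CF/(1+0.0455)^t    t·PV        t(t+1)·PV
  1     1,750.00     1,673.8403     1,673.8403       3,347.6805
  2     1,750.00     1,600.9950     3,201.9900       9,605.9700
  3    26,750.00    23,407.3191    70,221.9572     280,887.8287
  Σ                 26,682.1543    75,097.7874     293,841.4792
P = 26,682.1543.
Convexity = Σ t(t+1)·PV / [P·(1+y)²] = 293,841.4792 / (26,682.1543 × 1.093070) = 10.07498.

10.075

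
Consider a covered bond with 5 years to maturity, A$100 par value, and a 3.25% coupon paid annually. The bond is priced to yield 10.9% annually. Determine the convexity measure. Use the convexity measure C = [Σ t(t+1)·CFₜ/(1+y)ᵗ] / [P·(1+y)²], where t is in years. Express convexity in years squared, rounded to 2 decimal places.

With y = 0.109:
  t   CF        PV=CF/(1+0.109)^t    t·PV        t(t+1)·PV
  1         3.25         2.9306         2.9306           5.8611
  2         3.25         2.6425         5.2851          15.8552
  3         3.25         2.3828         7.1484          28.5937
  4         3.25         2.1486         8.5944          42.9722
  5       103.25        61.5506       307.7530       1,846.5182
  Σ                     71.6551       331.7115       1,939.8003
P = 71.6551.
Convexity = Σ t(t+1)·PV / [P·(1+y)²] = 1,939.8003 / (71.6551 × 1.229881) = 22.01135.

22.01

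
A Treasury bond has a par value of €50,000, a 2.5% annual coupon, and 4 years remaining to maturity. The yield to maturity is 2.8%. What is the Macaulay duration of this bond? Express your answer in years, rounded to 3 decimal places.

3.855 years

Periodic yield y = 0.028. Discount each cash flow and weight by its year:
  t   CF        PV=CF/(1+0.028)^t    t·PV
  1     1,250.00     1,215.9533     1,215.9533
  2     1,250.00     1,182.8340     2,365.6679
  3     1,250.00     1,150.6167     3,451.8501
  4    51,250.00    45,890.3543   183,561.4174
  Σ                 49,439.7583   190,594.8886
Price P = Σ PV = 49,439.7583.
Macaulay duration = Σ(t·PV) / P = 190,594.8886 / 49,439.7583 = 3.85509 years.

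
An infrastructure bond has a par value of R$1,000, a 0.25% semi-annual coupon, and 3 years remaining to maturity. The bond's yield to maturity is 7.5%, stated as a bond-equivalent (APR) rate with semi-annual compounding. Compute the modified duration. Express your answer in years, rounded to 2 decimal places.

Periodic yield y = 0.0375. First find Macaulay duration:
  t   CF        PV=CF/(1+0.0375)^t    t·PV
  1         1.25         1.2048         1.2048
  2         1.25         1.1613         2.3225
  3         1.25         1.1193         3.3579
  4         1.25         1.0788         4.3154
  5         1.25         1.0398         5.1992
  6     1,001.25       802.8121     4,816.8725
  Σ                    808.4162     4,833.2723
P = 808.4162; Macaulay duration = 4,833.2723 / 808.4162 = 5.97869 half-year periods = 2.98935 years.
Modified duration = D_Mac / (1 + y) = 2.98935 / 1.0375 = 2.88130 years.

2.88 years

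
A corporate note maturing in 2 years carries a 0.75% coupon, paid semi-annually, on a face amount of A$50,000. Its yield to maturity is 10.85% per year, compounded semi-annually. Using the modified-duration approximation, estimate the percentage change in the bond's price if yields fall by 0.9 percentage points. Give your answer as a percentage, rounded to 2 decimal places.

Periodic yield y = 0.05425. Modified duration first:
  t   CF        PV=CF/(1+0.05425)^t    t·PV
  1       187.50       177.8516       177.8516
  2       187.50       168.6996       337.3992
  3       187.50       160.0186       480.0558
  4    50,187.50    40,627.5959   162,510.3835
  Σ                 41,134.1656   163,505.6900
P = 41,134.1656; D_Mac = 3.97494 half-year periods = 1.98747 yrs; D_mod = 1.98747/(1+0.05425) = 1.88520 yrs.
ΔP/P ≈ -D_mod · Δy = -1.88520 × (-0.009) = +0.016967 = +1.6967%.

+1.70%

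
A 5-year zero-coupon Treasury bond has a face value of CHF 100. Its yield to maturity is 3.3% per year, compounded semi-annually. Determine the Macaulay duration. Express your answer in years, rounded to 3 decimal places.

A zero-coupon bond has a single cash flow at maturity, so its Macaulay duration equals its maturity: 5 years.
(Equivalently: 10 semi-annual periods ÷ 2 = 5 years.)

5.000 years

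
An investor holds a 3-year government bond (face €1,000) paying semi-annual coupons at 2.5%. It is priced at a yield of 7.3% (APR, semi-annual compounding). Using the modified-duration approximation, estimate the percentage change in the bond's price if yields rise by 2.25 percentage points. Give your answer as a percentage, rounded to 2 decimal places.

-6.30%

Periodic yield y = 0.0365. Modified duration first:
  t   CF        PV=CF/(1+0.0365)^t    t·PV
  1        12.50        12.0598        12.0598
  2        12.50        11.6351        23.2703
  3        12.50        11.2254        33.6762
  4        12.50        10.8301        43.3204
  5        12.50        10.4487        52.2436
  6     1,012.50       816.5433     4,899.2595
  Σ                    872.7424     5,063.8299
P = 872.7424; D_Mac = 5.80220 half-year periods = 2.90110 yrs; D_mod = 2.90110/(1+0.0365) = 2.79894 yrs.
ΔP/P ≈ -D_mod · Δy = -2.79894 × (+0.0225) = -0.062976 = -6.2976%.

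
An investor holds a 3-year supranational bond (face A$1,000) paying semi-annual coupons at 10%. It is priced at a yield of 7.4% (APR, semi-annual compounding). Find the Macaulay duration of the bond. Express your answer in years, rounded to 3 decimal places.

2.677 years

Periodic yield y = 0.037. Discount each cash flow and weight by its period:
  t   CF        PV=CF/(1+0.037)^t    t·PV
  1        50.00        48.2160        48.2160
  2        50.00        46.4957        92.9913
  3        50.00        44.8367       134.5101
  4        50.00        43.2369       172.9478
  5        50.00        41.6943       208.4713
  6     1,050.00       844.3388     5,066.0330
  Σ                  1,068.8184     5,723.1695
Price P = Σ PV = 1,068.8184.
Macaulay duration = Σ(t·PV) / P = 5,723.1695 / 1,068.8184 = 5.35467 half-year periods.
In years: 5.35467 / 2 = 2.67733 years.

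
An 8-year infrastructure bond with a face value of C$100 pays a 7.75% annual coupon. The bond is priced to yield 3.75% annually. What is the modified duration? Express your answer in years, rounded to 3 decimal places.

6.236 years

Periodic yield y = 0.0375. First find Macaulay duration:
  t   CF        PV=CF/(1+0.0375)^t    t·PV
  1         7.75         7.4699         7.4699
  2         7.75         7.1999        14.3998
  3         7.75         6.9396        20.8189
  4         7.75         6.6888        26.7553
  5         7.75         6.4471        32.2353
  6         7.75         6.2140        37.2842
  7         7.75         5.9894        41.9260
  8       107.75        80.2625       642.0996
  Σ                    127.2112       822.9889
P = 127.2112; Macaulay duration = 822.9889 / 127.2112 = 6.46947 years.
Modified duration = D_Mac / (1 + y) = 6.46947 / 1.0375 = 6.23563 years.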